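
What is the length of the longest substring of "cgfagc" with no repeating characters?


Input: "cgfagc"
Sliding window (track last position of each char):
  Position 0 ('c'): window [0,0] length 1 -- new best
  Position 1 ('g'): window [0,1] length 2 -- new best
  Position 2 ('f'): window [0,2] length 3 -- new best
  Position 3 ('a'): window [0,3] length 4 -- new best
  Position 4 ('g'): repeat (last at 1), move window start to 2
  Position 4 ('g'): window [2,4] length 3
  Position 5 ('c'): window [2,5] length 4
Longest substring with no repeats: "cgfa" with length 4

4


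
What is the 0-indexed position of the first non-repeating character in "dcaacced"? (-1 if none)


Input: dcaacced
Character frequencies:
  'a': 2
  'c': 3
  'd': 2
  'e': 1
Scanning left to right for freq == 1:
  Position 0 ('d'): freq=2, skip
  Position 1 ('c'): freq=3, skip
  Position 2 ('a'): freq=2, skip
  Position 3 ('a'): freq=2, skip
  Position 4 ('c'): freq=3, skip
  Position 5 ('c'): freq=3, skip
  Position 6 ('e'): unique! => answer = 6

6


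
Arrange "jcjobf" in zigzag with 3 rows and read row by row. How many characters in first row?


Zigzag "jcjobf" into 3 rows:
Placing characters:
  'j' => row 0
  'c' => row 1
  'j' => row 2
  'o' => row 1
  'b' => row 0
  'f' => row 1
Rows:
  Row 0: "jb"
  Row 1: "cof"
  Row 2: "j"
First row length: 2

2


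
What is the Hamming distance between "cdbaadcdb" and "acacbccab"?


Comparing "cdbaadcdb" and "acacbccab" position by position:
  Position 0: 'c' vs 'a' => differ
  Position 1: 'd' vs 'c' => differ
  Position 2: 'b' vs 'a' => differ
  Position 3: 'a' vs 'c' => differ
  Position 4: 'a' vs 'b' => differ
  Position 5: 'd' vs 'c' => differ
  Position 6: 'c' vs 'c' => same
  Position 7: 'd' vs 'a' => differ
  Position 8: 'b' vs 'b' => same
Total differences (Hamming distance): 7

7


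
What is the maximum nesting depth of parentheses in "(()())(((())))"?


Input: "(()())(((())))"
Tracking depth:
  Position 0 '(': depth becomes 1
  Position 1 '(': depth becomes 2
  Position 2 ')': depth becomes 1
  Position 3 '(': depth becomes 2
  Position 4 ')': depth becomes 1
  Position 5 ')': depth becomes 0
  Position 6 '(': depth becomes 1
  Position 7 '(': depth becomes 2
  Position 8 '(': depth becomes 3
  Position 9 '(': depth becomes 4
  Position 10 ')': depth becomes 3
  Position 11 ')': depth becomes 2
  Position 12 ')': depth becomes 1
  Position 13 ')': depth becomes 0
Maximum depth reached: 4

4


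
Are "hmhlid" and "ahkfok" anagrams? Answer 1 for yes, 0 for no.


Strings: "hmhlid", "ahkfok"
Sorted first:  dhhilm
Sorted second: afhkko
Differ at position 0: 'd' vs 'a' => not anagrams

0


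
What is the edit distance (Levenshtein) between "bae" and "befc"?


Computing edit distance: "bae" -> "befc"
DP table:
           b    e    f    c
      0    1    2    3    4
  b   1    0    1    2    3
  a   2    1    1    2    3
  e   3    2    1    2    3
Edit distance = dp[3][4] = 3

3


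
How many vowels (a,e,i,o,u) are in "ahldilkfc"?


Input: ahldilkfc
Checking each character:
  'a' at position 0: vowel (running total: 1)
  'h' at position 1: consonant
  'l' at position 2: consonant
  'd' at position 3: consonant
  'i' at position 4: vowel (running total: 2)
  'l' at position 5: consonant
  'k' at position 6: consonant
  'f' at position 7: consonant
  'c' at position 8: consonant
Total vowels: 2

2


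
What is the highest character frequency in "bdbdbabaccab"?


Input: bdbdbabaccab
Character counts:
  'a': 3
  'b': 5
  'c': 2
  'd': 2
Maximum frequency: 5

5


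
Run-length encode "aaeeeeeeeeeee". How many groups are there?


Input: aaeeeeeeeeeee
Scanning for consecutive runs:
  Group 1: 'a' x 2 (positions 0-1)
  Group 2: 'e' x 11 (positions 2-12)
Total groups: 2

2


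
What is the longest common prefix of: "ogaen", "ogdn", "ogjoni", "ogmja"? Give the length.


Words: ogaen, ogdn, ogjoni, ogmja
  Position 0: all 'o' => match
  Position 1: all 'g' => match
  Position 2: ('a', 'd', 'j', 'm') => mismatch, stop
LCP = "og" (length 2)

2


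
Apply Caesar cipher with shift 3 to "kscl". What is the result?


Caesar cipher: shift "kscl" by 3
  'k' (pos 10) + 3 = pos 13 = 'n'
  's' (pos 18) + 3 = pos 21 = 'v'
  'c' (pos 2) + 3 = pos 5 = 'f'
  'l' (pos 11) + 3 = pos 14 = 'o'
Result: nvfo

nvfo


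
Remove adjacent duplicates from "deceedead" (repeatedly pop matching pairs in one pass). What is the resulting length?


Input: deceedead
Stack-based adjacent duplicate removal:
  Read 'd': push. Stack: d
  Read 'e': push. Stack: de
  Read 'c': push. Stack: dec
  Read 'e': push. Stack: dece
  Read 'e': matches stack top 'e' => pop. Stack: dec
  Read 'd': push. Stack: decd
  Read 'e': push. Stack: decde
  Read 'a': push. Stack: decdea
  Read 'd': push. Stack: decdead
Final stack: "decdead" (length 7)

7


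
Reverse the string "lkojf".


Input: lkojf
Reading characters right to left:
  Position 4: 'f'
  Position 3: 'j'
  Position 2: 'o'
  Position 1: 'k'
  Position 0: 'l'
Reversed: fjokl

fjokl


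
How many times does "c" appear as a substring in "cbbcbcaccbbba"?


Searching for "c" in "cbbcbcaccbbba"
Scanning each position:
  Position 0: "c" => MATCH
  Position 1: "b" => no
  Position 2: "b" => no
  Position 3: "c" => MATCH
  Position 4: "b" => no
  Position 5: "c" => MATCH
  Position 6: "a" => no
  Position 7: "c" => MATCH
  Position 8: "c" => MATCH
  Position 9: "b" => no
  Position 10: "b" => no
  Position 11: "b" => no
  Position 12: "a" => no
Total occurrences: 5

5


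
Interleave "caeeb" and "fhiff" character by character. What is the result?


Interleaving "caeeb" and "fhiff":
  Position 0: 'c' from first, 'f' from second => "cf"
  Position 1: 'a' from first, 'h' from second => "ah"
  Position 2: 'e' from first, 'i' from second => "ei"
  Position 3: 'e' from first, 'f' from second => "ef"
  Position 4: 'b' from first, 'f' from second => "bf"
Result: cfaheiefbf

cfaheiefbf


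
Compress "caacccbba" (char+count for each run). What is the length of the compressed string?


Input: caacccbba
Runs:
  'c' x 1 => "c1"
  'a' x 2 => "a2"
  'c' x 3 => "c3"
  'b' x 2 => "b2"
  'a' x 1 => "a1"
Compressed: "c1a2c3b2a1"
Compressed length: 10

10


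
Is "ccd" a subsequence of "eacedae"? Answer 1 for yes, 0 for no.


Check if "ccd" is a subsequence of "eacedae"
Greedy scan:
  Position 0 ('e'): no match needed
  Position 1 ('a'): no match needed
  Position 2 ('c'): matches sub[0] = 'c'
  Position 3 ('e'): no match needed
  Position 4 ('d'): no match needed
  Position 5 ('a'): no match needed
  Position 6 ('e'): no match needed
Only matched 1/3 characters => not a subsequence

0


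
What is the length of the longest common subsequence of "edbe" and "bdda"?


LCS of "edbe" and "bdda"
DP table:
           b    d    d    a
      0    0    0    0    0
  e   0    0    0    0    0
  d   0    0    1    1    1
  b   0    1    1    1    1
  e   0    1    1    1    1
LCS length = dp[4][4] = 1

1


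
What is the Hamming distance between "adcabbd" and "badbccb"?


Comparing "adcabbd" and "badbccb" position by position:
  Position 0: 'a' vs 'b' => differ
  Position 1: 'd' vs 'a' => differ
  Position 2: 'c' vs 'd' => differ
  Position 3: 'a' vs 'b' => differ
  Position 4: 'b' vs 'c' => differ
  Position 5: 'b' vs 'c' => differ
  Position 6: 'd' vs 'b' => differ
Total differences (Hamming distance): 7

7


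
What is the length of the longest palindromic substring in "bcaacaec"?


Input: "bcaacaec"
Checking substrings for palindromes:
  [1:5] "caac" (len 4) => palindrome
  [3:6] "aca" (len 3) => palindrome
  [2:4] "aa" (len 2) => palindrome
Longest palindromic substring: "caac" with length 4

4


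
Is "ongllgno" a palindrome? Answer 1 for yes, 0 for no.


Input: ongllgno
Reversed: ongllgno
  Compare pos 0 ('o') with pos 7 ('o'): match
  Compare pos 1 ('n') with pos 6 ('n'): match
  Compare pos 2 ('g') with pos 5 ('g'): match
  Compare pos 3 ('l') with pos 4 ('l'): match
Result: palindrome

1


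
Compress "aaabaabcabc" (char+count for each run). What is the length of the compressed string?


Input: aaabaabcabc
Runs:
  'a' x 3 => "a3"
  'b' x 1 => "b1"
  'a' x 2 => "a2"
  'b' x 1 => "b1"
  'c' x 1 => "c1"
  'a' x 1 => "a1"
  'b' x 1 => "b1"
  'c' x 1 => "c1"
Compressed: "a3b1a2b1c1a1b1c1"
Compressed length: 16

16


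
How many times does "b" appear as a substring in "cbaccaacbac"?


Searching for "b" in "cbaccaacbac"
Scanning each position:
  Position 0: "c" => no
  Position 1: "b" => MATCH
  Position 2: "a" => no
  Position 3: "c" => no
  Position 4: "c" => no
  Position 5: "a" => no
  Position 6: "a" => no
  Position 7: "c" => no
  Position 8: "b" => MATCH
  Position 9: "a" => no
  Position 10: "c" => no
Total occurrences: 2

2


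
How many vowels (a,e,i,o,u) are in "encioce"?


Input: encioce
Checking each character:
  'e' at position 0: vowel (running total: 1)
  'n' at position 1: consonant
  'c' at position 2: consonant
  'i' at position 3: vowel (running total: 2)
  'o' at position 4: vowel (running total: 3)
  'c' at position 5: consonant
  'e' at position 6: vowel (running total: 4)
Total vowels: 4

4


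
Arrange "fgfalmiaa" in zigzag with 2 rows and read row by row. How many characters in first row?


Zigzag "fgfalmiaa" into 2 rows:
Placing characters:
  'f' => row 0
  'g' => row 1
  'f' => row 0
  'a' => row 1
  'l' => row 0
  'm' => row 1
  'i' => row 0
  'a' => row 1
  'a' => row 0
Rows:
  Row 0: "fflia"
  Row 1: "gama"
First row length: 5

5


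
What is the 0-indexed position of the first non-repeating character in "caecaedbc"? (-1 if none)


Input: caecaedbc
Character frequencies:
  'a': 2
  'b': 1
  'c': 3
  'd': 1
  'e': 2
Scanning left to right for freq == 1:
  Position 0 ('c'): freq=3, skip
  Position 1 ('a'): freq=2, skip
  Position 2 ('e'): freq=2, skip
  Position 3 ('c'): freq=3, skip
  Position 4 ('a'): freq=2, skip
  Position 5 ('e'): freq=2, skip
  Position 6 ('d'): unique! => answer = 6

6


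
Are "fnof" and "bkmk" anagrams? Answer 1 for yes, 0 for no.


Strings: "fnof", "bkmk"
Sorted first:  ffno
Sorted second: bkkm
Differ at position 0: 'f' vs 'b' => not anagrams

0


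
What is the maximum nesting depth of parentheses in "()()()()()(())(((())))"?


Input: "()()()()()(())(((())))"
Tracking depth:
  Position 0 '(': depth becomes 1
  Position 1 ')': depth becomes 0
  Position 2 '(': depth becomes 1
  Position 3 ')': depth becomes 0
  Position 4 '(': depth becomes 1
  Position 5 ')': depth becomes 0
  Position 6 '(': depth becomes 1
  Position 7 ')': depth becomes 0
  Position 8 '(': depth becomes 1
  Position 9 ')': depth becomes 0
  Position 10 '(': depth becomes 1
  Position 11 '(': depth becomes 2
  Position 12 ')': depth becomes 1
  Position 13 ')': depth becomes 0
  Position 14 '(': depth becomes 1
  Position 15 '(': depth becomes 2
  Position 16 '(': depth becomes 3
  Position 17 '(': depth becomes 4
  Position 18 ')': depth becomes 3
  Position 19 ')': depth becomes 2
  Position 20 ')': depth becomes 1
  Position 21 ')': depth becomes 0
Maximum depth reached: 4

4


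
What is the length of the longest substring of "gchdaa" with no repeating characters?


Input: "gchdaa"
Sliding window (track last position of each char):
  Position 0 ('g'): window [0,0] length 1 -- new best
  Position 1 ('c'): window [0,1] length 2 -- new best
  Position 2 ('h'): window [0,2] length 3 -- new best
  Position 3 ('d'): window [0,3] length 4 -- new best
  Position 4 ('a'): window [0,4] length 5 -- new best
  Position 5 ('a'): repeat (last at 4), move window start to 5
  Position 5 ('a'): window [5,5] length 1
Longest substring with no repeats: "gchda" with length 5

5


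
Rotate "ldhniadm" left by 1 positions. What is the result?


Input: "ldhniadm", rotate left by 1
First 1 characters: "l"
Remaining characters: "dhniadm"
Concatenate remaining + first: "dhniadm" + "l" = "dhniadml"

dhniadml


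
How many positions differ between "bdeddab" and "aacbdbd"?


Comparing "bdeddab" and "aacbdbd" position by position:
  Position 0: 'b' vs 'a' => DIFFER
  Position 1: 'd' vs 'a' => DIFFER
  Position 2: 'e' vs 'c' => DIFFER
  Position 3: 'd' vs 'b' => DIFFER
  Position 4: 'd' vs 'd' => same
  Position 5: 'a' vs 'b' => DIFFER
  Position 6: 'b' vs 'd' => DIFFER
Positions that differ: 6

6


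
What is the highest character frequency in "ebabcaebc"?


Input: ebabcaebc
Character counts:
  'a': 2
  'b': 3
  'c': 2
  'e': 2
Maximum frequency: 3

3


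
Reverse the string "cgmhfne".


Input: cgmhfne
Reading characters right to left:
  Position 6: 'e'
  Position 5: 'n'
  Position 4: 'f'
  Position 3: 'h'
  Position 2: 'm'
  Position 1: 'g'
  Position 0: 'c'
Reversed: enfhmgc

enfhmgc


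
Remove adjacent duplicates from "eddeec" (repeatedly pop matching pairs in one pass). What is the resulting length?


Input: eddeec
Stack-based adjacent duplicate removal:
  Read 'e': push. Stack: e
  Read 'd': push. Stack: ed
  Read 'd': matches stack top 'd' => pop. Stack: e
  Read 'e': matches stack top 'e' => pop. Stack: (empty)
  Read 'e': push. Stack: e
  Read 'c': push. Stack: ec
Final stack: "ec" (length 2)

2


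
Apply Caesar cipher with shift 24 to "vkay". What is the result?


Caesar cipher: shift "vkay" by 24
  'v' (pos 21) + 24 = pos 19 = 't'
  'k' (pos 10) + 24 = pos 8 = 'i'
  'a' (pos 0) + 24 = pos 24 = 'y'
  'y' (pos 24) + 24 = pos 22 = 'w'
Result: tiyw

tiyw


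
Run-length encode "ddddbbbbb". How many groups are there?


Input: ddddbbbbb
Scanning for consecutive runs:
  Group 1: 'd' x 4 (positions 0-3)
  Group 2: 'b' x 5 (positions 4-8)
Total groups: 2

2


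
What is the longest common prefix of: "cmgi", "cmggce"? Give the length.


Words: cmgi, cmggce
  Position 0: all 'c' => match
  Position 1: all 'm' => match
  Position 2: all 'g' => match
  Position 3: ('i', 'g') => mismatch, stop
LCP = "cmg" (length 3)

3


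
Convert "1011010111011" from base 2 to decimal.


Input: "1011010111011" in base 2
Positional expansion:
  Digit '1' (value 1) x 2^12 = 4096
  Digit '0' (value 0) x 2^11 = 0
  Digit '1' (value 1) x 2^10 = 1024
  Digit '1' (value 1) x 2^9 = 512
  Digit '0' (value 0) x 2^8 = 0
  Digit '1' (value 1) x 2^7 = 128
  Digit '0' (value 0) x 2^6 = 0
  Digit '1' (value 1) x 2^5 = 32
  Digit '1' (value 1) x 2^4 = 16
  Digit '1' (value 1) x 2^3 = 8
  Digit '0' (value 0) x 2^2 = 0
  Digit '1' (value 1) x 2^1 = 2
  Digit '1' (value 1) x 2^0 = 1
Sum = 5819

5819


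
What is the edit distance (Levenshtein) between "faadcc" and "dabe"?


Computing edit distance: "faadcc" -> "dabe"
DP table:
           d    a    b    e
      0    1    2    3    4
  f   1    1    2    3    4
  a   2    2    1    2    3
  a   3    3    2    2    3
  d   4    3    3    3    3
  c   5    4    4    4    4
  c   6    5    5    5    5
Edit distance = dp[6][4] = 5

5


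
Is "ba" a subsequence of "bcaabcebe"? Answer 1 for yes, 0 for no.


Check if "ba" is a subsequence of "bcaabcebe"
Greedy scan:
  Position 0 ('b'): matches sub[0] = 'b'
  Position 1 ('c'): no match needed
  Position 2 ('a'): matches sub[1] = 'a'
  Position 3 ('a'): no match needed
  Position 4 ('b'): no match needed
  Position 5 ('c'): no match needed
  Position 6 ('e'): no match needed
  Position 7 ('b'): no match needed
  Position 8 ('e'): no match needed
All 2 characters matched => is a subsequence

1


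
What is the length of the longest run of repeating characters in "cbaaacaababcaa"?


Input: "cbaaacaababcaa"
Scanning for longest run:
  Position 1 ('b'): new char, reset run to 1
  Position 2 ('a'): new char, reset run to 1
  Position 3 ('a'): continues run of 'a', length=2
  Position 4 ('a'): continues run of 'a', length=3
  Position 5 ('c'): new char, reset run to 1
  Position 6 ('a'): new char, reset run to 1
  Position 7 ('a'): continues run of 'a', length=2
  Position 8 ('b'): new char, reset run to 1
  Position 9 ('a'): new char, reset run to 1
  Position 10 ('b'): new char, reset run to 1
  Position 11 ('c'): new char, reset run to 1
  Position 12 ('a'): new char, reset run to 1
  Position 13 ('a'): continues run of 'a', length=2
Longest run: 'a' with length 3

3


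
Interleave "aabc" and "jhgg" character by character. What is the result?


Interleaving "aabc" and "jhgg":
  Position 0: 'a' from first, 'j' from second => "aj"
  Position 1: 'a' from first, 'h' from second => "ah"
  Position 2: 'b' from first, 'g' from second => "bg"
  Position 3: 'c' from first, 'g' from second => "cg"
Result: ajahbgcg

ajahbgcg


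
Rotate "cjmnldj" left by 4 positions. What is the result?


Input: "cjmnldj", rotate left by 4
First 4 characters: "cjmn"
Remaining characters: "ldj"
Concatenate remaining + first: "ldj" + "cjmn" = "ldjcjmn"

ldjcjmn


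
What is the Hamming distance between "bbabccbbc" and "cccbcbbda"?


Comparing "bbabccbbc" and "cccbcbbda" position by position:
  Position 0: 'b' vs 'c' => differ
  Position 1: 'b' vs 'c' => differ
  Position 2: 'a' vs 'c' => differ
  Position 3: 'b' vs 'b' => same
  Position 4: 'c' vs 'c' => same
  Position 5: 'c' vs 'b' => differ
  Position 6: 'b' vs 'b' => same
  Position 7: 'b' vs 'd' => differ
  Position 8: 'c' vs 'a' => differ
Total differences (Hamming distance): 6

6


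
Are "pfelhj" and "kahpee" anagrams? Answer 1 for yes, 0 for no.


Strings: "pfelhj", "kahpee"
Sorted first:  efhjlp
Sorted second: aeehkp
Differ at position 0: 'e' vs 'a' => not anagrams

0


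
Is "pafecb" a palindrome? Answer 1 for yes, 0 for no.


Input: pafecb
Reversed: bcefap
  Compare pos 0 ('p') with pos 5 ('b'): MISMATCH
  Compare pos 1 ('a') with pos 4 ('c'): MISMATCH
  Compare pos 2 ('f') with pos 3 ('e'): MISMATCH
Result: not a palindrome

0


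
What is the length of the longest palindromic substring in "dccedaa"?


Input: "dccedaa"
Checking substrings for palindromes:
  [1:3] "cc" (len 2) => palindrome
  [5:7] "aa" (len 2) => palindrome
Longest palindromic substring: "cc" with length 2

2


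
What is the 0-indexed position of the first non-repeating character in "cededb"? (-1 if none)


Input: cededb
Character frequencies:
  'b': 1
  'c': 1
  'd': 2
  'e': 2
Scanning left to right for freq == 1:
  Position 0 ('c'): unique! => answer = 0

0


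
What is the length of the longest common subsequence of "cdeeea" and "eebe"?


LCS of "cdeeea" and "eebe"
DP table:
           e    e    b    e
      0    0    0    0    0
  c   0    0    0    0    0
  d   0    0    0    0    0
  e   0    1    1    1    1
  e   0    1    2    2    2
  e   0    1    2    2    3
  a   0    1    2    2    3
LCS length = dp[6][4] = 3

3


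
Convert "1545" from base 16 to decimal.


Input: "1545" in base 16
Positional expansion:
  Digit '1' (value 1) x 16^3 = 4096
  Digit '5' (value 5) x 16^2 = 1280
  Digit '4' (value 4) x 16^1 = 64
  Digit '5' (value 5) x 16^0 = 5
Sum = 5445

5445


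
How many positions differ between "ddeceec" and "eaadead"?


Comparing "ddeceec" and "eaadead" position by position:
  Position 0: 'd' vs 'e' => DIFFER
  Position 1: 'd' vs 'a' => DIFFER
  Position 2: 'e' vs 'a' => DIFFER
  Position 3: 'c' vs 'd' => DIFFER
  Position 4: 'e' vs 'e' => same
  Position 5: 'e' vs 'a' => DIFFER
  Position 6: 'c' vs 'd' => DIFFER
Positions that differ: 6

6


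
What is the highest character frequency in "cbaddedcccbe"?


Input: cbaddedcccbe
Character counts:
  'a': 1
  'b': 2
  'c': 4
  'd': 3
  'e': 2
Maximum frequency: 4

4


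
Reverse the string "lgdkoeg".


Input: lgdkoeg
Reading characters right to left:
  Position 6: 'g'
  Position 5: 'e'
  Position 4: 'o'
  Position 3: 'k'
  Position 2: 'd'
  Position 1: 'g'
  Position 0: 'l'
Reversed: geokdgl

geokdgl


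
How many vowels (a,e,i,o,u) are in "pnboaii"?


Input: pnboaii
Checking each character:
  'p' at position 0: consonant
  'n' at position 1: consonant
  'b' at position 2: consonant
  'o' at position 3: vowel (running total: 1)
  'a' at position 4: vowel (running total: 2)
  'i' at position 5: vowel (running total: 3)
  'i' at position 6: vowel (running total: 4)
Total vowels: 4

4


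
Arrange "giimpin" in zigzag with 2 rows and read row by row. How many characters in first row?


Zigzag "giimpin" into 2 rows:
Placing characters:
  'g' => row 0
  'i' => row 1
  'i' => row 0
  'm' => row 1
  'p' => row 0
  'i' => row 1
  'n' => row 0
Rows:
  Row 0: "gipn"
  Row 1: "imi"
First row length: 4

4


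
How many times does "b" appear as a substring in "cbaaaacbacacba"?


Searching for "b" in "cbaaaacbacacba"
Scanning each position:
  Position 0: "c" => no
  Position 1: "b" => MATCH
  Position 2: "a" => no
  Position 3: "a" => no
  Position 4: "a" => no
  Position 5: "a" => no
  Position 6: "c" => no
  Position 7: "b" => MATCH
  Position 8: "a" => no
  Position 9: "c" => no
  Position 10: "a" => no
  Position 11: "c" => no
  Position 12: "b" => MATCH
  Position 13: "a" => no
Total occurrences: 3

3


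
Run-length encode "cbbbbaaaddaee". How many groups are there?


Input: cbbbbaaaddaee
Scanning for consecutive runs:
  Group 1: 'c' x 1 (positions 0-0)
  Group 2: 'b' x 4 (positions 1-4)
  Group 3: 'a' x 3 (positions 5-7)
  Group 4: 'd' x 2 (positions 8-9)
  Group 5: 'a' x 1 (positions 10-10)
  Group 6: 'e' x 2 (positions 11-12)
Total groups: 6

6


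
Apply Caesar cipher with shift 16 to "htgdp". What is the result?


Caesar cipher: shift "htgdp" by 16
  'h' (pos 7) + 16 = pos 23 = 'x'
  't' (pos 19) + 16 = pos 9 = 'j'
  'g' (pos 6) + 16 = pos 22 = 'w'
  'd' (pos 3) + 16 = pos 19 = 't'
  'p' (pos 15) + 16 = pos 5 = 'f'
Result: xjwtf

xjwtf


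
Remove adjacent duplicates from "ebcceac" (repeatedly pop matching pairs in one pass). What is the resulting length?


Input: ebcceac
Stack-based adjacent duplicate removal:
  Read 'e': push. Stack: e
  Read 'b': push. Stack: eb
  Read 'c': push. Stack: ebc
  Read 'c': matches stack top 'c' => pop. Stack: eb
  Read 'e': push. Stack: ebe
  Read 'a': push. Stack: ebea
  Read 'c': push. Stack: ebeac
Final stack: "ebeac" (length 5)

5


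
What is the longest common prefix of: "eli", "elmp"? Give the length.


Words: eli, elmp
  Position 0: all 'e' => match
  Position 1: all 'l' => match
  Position 2: ('i', 'm') => mismatch, stop
LCP = "el" (length 2)

2


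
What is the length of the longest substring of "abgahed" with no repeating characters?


Input: "abgahed"
Sliding window (track last position of each char):
  Position 0 ('a'): window [0,0] length 1 -- new best
  Position 1 ('b'): window [0,1] length 2 -- new best
  Position 2 ('g'): window [0,2] length 3 -- new best
  Position 3 ('a'): repeat (last at 0), move window start to 1
  Position 3 ('a'): window [1,3] length 3
  Position 4 ('h'): window [1,4] length 4 -- new best
  Position 5 ('e'): window [1,5] length 5 -- new best
  Position 6 ('d'): window [1,6] length 6 -- new best
Longest substring with no repeats: "bgahed" with length 6

6


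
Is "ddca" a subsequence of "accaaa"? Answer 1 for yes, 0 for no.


Check if "ddca" is a subsequence of "accaaa"
Greedy scan:
  Position 0 ('a'): no match needed
  Position 1 ('c'): no match needed
  Position 2 ('c'): no match needed
  Position 3 ('a'): no match needed
  Position 4 ('a'): no match needed
  Position 5 ('a'): no match needed
Only matched 0/4 characters => not a subsequence

0


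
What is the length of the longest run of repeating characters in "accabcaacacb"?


Input: "accabcaacacb"
Scanning for longest run:
  Position 1 ('c'): new char, reset run to 1
  Position 2 ('c'): continues run of 'c', length=2
  Position 3 ('a'): new char, reset run to 1
  Position 4 ('b'): new char, reset run to 1
  Position 5 ('c'): new char, reset run to 1
  Position 6 ('a'): new char, reset run to 1
  Position 7 ('a'): continues run of 'a', length=2
  Position 8 ('c'): new char, reset run to 1
  Position 9 ('a'): new char, reset run to 1
  Position 10 ('c'): new char, reset run to 1
  Position 11 ('b'): new char, reset run to 1
Longest run: 'c' with length 2

2


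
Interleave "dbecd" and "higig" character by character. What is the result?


Interleaving "dbecd" and "higig":
  Position 0: 'd' from first, 'h' from second => "dh"
  Position 1: 'b' from first, 'i' from second => "bi"
  Position 2: 'e' from first, 'g' from second => "eg"
  Position 3: 'c' from first, 'i' from second => "ci"
  Position 4: 'd' from first, 'g' from second => "dg"
Result: dhbiegcidg

dhbiegcidg


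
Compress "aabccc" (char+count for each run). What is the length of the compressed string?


Input: aabccc
Runs:
  'a' x 2 => "a2"
  'b' x 1 => "b1"
  'c' x 3 => "c3"
Compressed: "a2b1c3"
Compressed length: 6

6


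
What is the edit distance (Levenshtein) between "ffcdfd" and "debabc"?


Computing edit distance: "ffcdfd" -> "debabc"
DP table:
           d    e    b    a    b    c
      0    1    2    3    4    5    6
  f   1    1    2    3    4    5    6
  f   2    2    2    3    4    5    6
  c   3    3    3    3    4    5    5
  d   4    3    4    4    4    5    6
  f   5    4    4    5    5    5    6
  d   6    5    5    5    6    6    6
Edit distance = dp[6][6] = 6

6


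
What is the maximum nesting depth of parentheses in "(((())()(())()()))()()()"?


Input: "(((())()(())()()))()()()"
Tracking depth:
  Position 0 '(': depth becomes 1
  Position 1 '(': depth becomes 2
  Position 2 '(': depth becomes 3
  Position 3 '(': depth becomes 4
  Position 4 ')': depth becomes 3
  Position 5 ')': depth becomes 2
  Position 6 '(': depth becomes 3
  Position 7 ')': depth becomes 2
  Position 8 '(': depth becomes 3
  Position 9 '(': depth becomes 4
  Position 10 ')': depth becomes 3
  Position 11 ')': depth becomes 2
  Position 12 '(': depth becomes 3
  Position 13 ')': depth becomes 2
  Position 14 '(': depth becomes 3
  Position 15 ')': depth becomes 2
  Position 16 ')': depth becomes 1
  Position 17 ')': depth becomes 0
  Position 18 '(': depth becomes 1
  Position 19 ')': depth becomes 0
  Position 20 '(': depth becomes 1
  Position 21 ')': depth becomes 0
  Position 22 '(': depth becomes 1
  Position 23 ')': depth becomes 0
Maximum depth reached: 4

4


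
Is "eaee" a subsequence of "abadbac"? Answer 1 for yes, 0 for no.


Check if "eaee" is a subsequence of "abadbac"
Greedy scan:
  Position 0 ('a'): no match needed
  Position 1 ('b'): no match needed
  Position 2 ('a'): no match needed
  Position 3 ('d'): no match needed
  Position 4 ('b'): no match needed
  Position 5 ('a'): no match needed
  Position 6 ('c'): no match needed
Only matched 0/4 characters => not a subsequence

0


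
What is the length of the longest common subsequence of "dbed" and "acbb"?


LCS of "dbed" and "acbb"
DP table:
           a    c    b    b
      0    0    0    0    0
  d   0    0    0    0    0
  b   0    0    0    1    1
  e   0    0    0    1    1
  d   0    0    0    1    1
LCS length = dp[4][4] = 1

1


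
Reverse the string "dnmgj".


Input: dnmgj
Reading characters right to left:
  Position 4: 'j'
  Position 3: 'g'
  Position 2: 'm'
  Position 1: 'n'
  Position 0: 'd'
Reversed: jgmnd

jgmnd


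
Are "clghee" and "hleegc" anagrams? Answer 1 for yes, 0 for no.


Strings: "clghee", "hleegc"
Sorted first:  ceeghl
Sorted second: ceeghl
Sorted forms match => anagrams

1


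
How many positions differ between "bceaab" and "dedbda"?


Comparing "bceaab" and "dedbda" position by position:
  Position 0: 'b' vs 'd' => DIFFER
  Position 1: 'c' vs 'e' => DIFFER
  Position 2: 'e' vs 'd' => DIFFER
  Position 3: 'a' vs 'b' => DIFFER
  Position 4: 'a' vs 'd' => DIFFER
  Position 5: 'b' vs 'a' => DIFFER
Positions that differ: 6

6


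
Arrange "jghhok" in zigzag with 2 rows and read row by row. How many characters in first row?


Zigzag "jghhok" into 2 rows:
Placing characters:
  'j' => row 0
  'g' => row 1
  'h' => row 0
  'h' => row 1
  'o' => row 0
  'k' => row 1
Rows:
  Row 0: "jho"
  Row 1: "ghk"
First row length: 3

3


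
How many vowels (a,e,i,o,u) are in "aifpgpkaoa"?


Input: aifpgpkaoa
Checking each character:
  'a' at position 0: vowel (running total: 1)
  'i' at position 1: vowel (running total: 2)
  'f' at position 2: consonant
  'p' at position 3: consonant
  'g' at position 4: consonant
  'p' at position 5: consonant
  'k' at position 6: consonant
  'a' at position 7: vowel (running total: 3)
  'o' at position 8: vowel (running total: 4)
  'a' at position 9: vowel (running total: 5)
Total vowels: 5

5


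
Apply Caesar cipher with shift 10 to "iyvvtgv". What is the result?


Caesar cipher: shift "iyvvtgv" by 10
  'i' (pos 8) + 10 = pos 18 = 's'
  'y' (pos 24) + 10 = pos 8 = 'i'
  'v' (pos 21) + 10 = pos 5 = 'f'
  'v' (pos 21) + 10 = pos 5 = 'f'
  't' (pos 19) + 10 = pos 3 = 'd'
  'g' (pos 6) + 10 = pos 16 = 'q'
  'v' (pos 21) + 10 = pos 5 = 'f'
Result: siffdqf

siffdqf


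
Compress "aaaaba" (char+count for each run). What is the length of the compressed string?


Input: aaaaba
Runs:
  'a' x 4 => "a4"
  'b' x 1 => "b1"
  'a' x 1 => "a1"
Compressed: "a4b1a1"
Compressed length: 6

6


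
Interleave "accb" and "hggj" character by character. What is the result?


Interleaving "accb" and "hggj":
  Position 0: 'a' from first, 'h' from second => "ah"
  Position 1: 'c' from first, 'g' from second => "cg"
  Position 2: 'c' from first, 'g' from second => "cg"
  Position 3: 'b' from first, 'j' from second => "bj"
Result: ahcgcgbj

ahcgcgbj


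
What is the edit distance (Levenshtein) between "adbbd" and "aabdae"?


Computing edit distance: "adbbd" -> "aabdae"
DP table:
           a    a    b    d    a    e
      0    1    2    3    4    5    6
  a   1    0    1    2    3    4    5
  d   2    1    1    2    2    3    4
  b   3    2    2    1    2    3    4
  b   4    3    3    2    2    3    4
  d   5    4    4    3    2    3    4
Edit distance = dp[5][6] = 4

4


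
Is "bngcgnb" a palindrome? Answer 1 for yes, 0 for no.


Input: bngcgnb
Reversed: bngcgnb
  Compare pos 0 ('b') with pos 6 ('b'): match
  Compare pos 1 ('n') with pos 5 ('n'): match
  Compare pos 2 ('g') with pos 4 ('g'): match
Result: palindrome

1


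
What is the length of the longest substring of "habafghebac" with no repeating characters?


Input: "habafghebac"
Sliding window (track last position of each char):
  Position 0 ('h'): window [0,0] length 1 -- new best
  Position 1 ('a'): window [0,1] length 2 -- new best
  Position 2 ('b'): window [0,2] length 3 -- new best
  Position 3 ('a'): repeat (last at 1), move window start to 2
  Position 3 ('a'): window [2,3] length 2
  Position 4 ('f'): window [2,4] length 3
  Position 5 ('g'): window [2,5] length 4 -- new best
  Position 6 ('h'): window [2,6] length 5 -- new best
  Position 7 ('e'): window [2,7] length 6 -- new best
  Position 8 ('b'): repeat (last at 2), move window start to 3
  Position 8 ('b'): window [3,8] length 6
  Position 9 ('a'): repeat (last at 3), move window start to 4
  Position 9 ('a'): window [4,9] length 6
  Position 10 ('c'): window [4,10] length 7 -- new best
Longest substring with no repeats: "fghebac" with length 7

7


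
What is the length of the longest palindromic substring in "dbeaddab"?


Input: "dbeaddab"
Checking substrings for palindromes:
  [3:7] "adda" (len 4) => palindrome
  [4:6] "dd" (len 2) => palindrome
Longest palindromic substring: "adda" with length 4

4


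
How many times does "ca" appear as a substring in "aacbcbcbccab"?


Searching for "ca" in "aacbcbcbccab"
Scanning each position:
  Position 0: "aa" => no
  Position 1: "ac" => no
  Position 2: "cb" => no
  Position 3: "bc" => no
  Position 4: "cb" => no
  Position 5: "bc" => no
  Position 6: "cb" => no
  Position 7: "bc" => no
  Position 8: "cc" => no
  Position 9: "ca" => MATCH
  Position 10: "ab" => no
Total occurrences: 1

1


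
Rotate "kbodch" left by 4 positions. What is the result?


Input: "kbodch", rotate left by 4
First 4 characters: "kbod"
Remaining characters: "ch"
Concatenate remaining + first: "ch" + "kbod" = "chkbod"

chkbod


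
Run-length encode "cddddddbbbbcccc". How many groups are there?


Input: cddddddbbbbcccc
Scanning for consecutive runs:
  Group 1: 'c' x 1 (positions 0-0)
  Group 2: 'd' x 6 (positions 1-6)
  Group 3: 'b' x 4 (positions 7-10)
  Group 4: 'c' x 4 (positions 11-14)
Total groups: 4

4


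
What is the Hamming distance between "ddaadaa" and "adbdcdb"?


Comparing "ddaadaa" and "adbdcdb" position by position:
  Position 0: 'd' vs 'a' => differ
  Position 1: 'd' vs 'd' => same
  Position 2: 'a' vs 'b' => differ
  Position 3: 'a' vs 'd' => differ
  Position 4: 'd' vs 'c' => differ
  Position 5: 'a' vs 'd' => differ
  Position 6: 'a' vs 'b' => differ
Total differences (Hamming distance): 6

6


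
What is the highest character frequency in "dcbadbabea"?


Input: dcbadbabea
Character counts:
  'a': 3
  'b': 3
  'c': 1
  'd': 2
  'e': 1
Maximum frequency: 3

3


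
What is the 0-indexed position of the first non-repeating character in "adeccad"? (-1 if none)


Input: adeccad
Character frequencies:
  'a': 2
  'c': 2
  'd': 2
  'e': 1
Scanning left to right for freq == 1:
  Position 0 ('a'): freq=2, skip
  Position 1 ('d'): freq=2, skip
  Position 2 ('e'): unique! => answer = 2

2


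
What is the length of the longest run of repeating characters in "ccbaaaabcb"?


Input: "ccbaaaabcb"
Scanning for longest run:
  Position 1 ('c'): continues run of 'c', length=2
  Position 2 ('b'): new char, reset run to 1
  Position 3 ('a'): new char, reset run to 1
  Position 4 ('a'): continues run of 'a', length=2
  Position 5 ('a'): continues run of 'a', length=3
  Position 6 ('a'): continues run of 'a', length=4
  Position 7 ('b'): new char, reset run to 1
  Position 8 ('c'): new char, reset run to 1
  Position 9 ('b'): new char, reset run to 1
Longest run: 'a' with length 4

4


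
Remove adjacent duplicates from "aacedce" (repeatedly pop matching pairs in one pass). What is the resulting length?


Input: aacedce
Stack-based adjacent duplicate removal:
  Read 'a': push. Stack: a
  Read 'a': matches stack top 'a' => pop. Stack: (empty)
  Read 'c': push. Stack: c
  Read 'e': push. Stack: ce
  Read 'd': push. Stack: ced
  Read 'c': push. Stack: cedc
  Read 'e': push. Stack: cedce
Final stack: "cedce" (length 5)

5


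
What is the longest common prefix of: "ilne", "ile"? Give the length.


Words: ilne, ile
  Position 0: all 'i' => match
  Position 1: all 'l' => match
  Position 2: ('n', 'e') => mismatch, stop
LCP = "il" (length 2)

2


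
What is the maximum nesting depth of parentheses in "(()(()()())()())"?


Input: "(()(()()())()())"
Tracking depth:
  Position 0 '(': depth becomes 1
  Position 1 '(': depth becomes 2
  Position 2 ')': depth becomes 1
  Position 3 '(': depth becomes 2
  Position 4 '(': depth becomes 3
  Position 5 ')': depth becomes 2
  Position 6 '(': depth becomes 3
  Position 7 ')': depth becomes 2
  Position 8 '(': depth becomes 3
  Position 9 ')': depth becomes 2
  Position 10 ')': depth becomes 1
  Position 11 '(': depth becomes 2
  Position 12 ')': depth becomes 1
  Position 13 '(': depth becomes 2
  Position 14 ')': depth becomes 1
  Position 15 ')': depth becomes 0
Maximum depth reached: 3

3


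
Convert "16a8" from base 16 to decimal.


Input: "16a8" in base 16
Positional expansion:
  Digit '1' (value 1) x 16^3 = 4096
  Digit '6' (value 6) x 16^2 = 1536
  Digit 'a' (value 10) x 16^1 = 160
  Digit '8' (value 8) x 16^0 = 8
Sum = 5800

5800


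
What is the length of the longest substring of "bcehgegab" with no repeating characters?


Input: "bcehgegab"
Sliding window (track last position of each char):
  Position 0 ('b'): window [0,0] length 1 -- new best
  Position 1 ('c'): window [0,1] length 2 -- new best
  Position 2 ('e'): window [0,2] length 3 -- new best
  Position 3 ('h'): window [0,3] length 4 -- new best
  Position 4 ('g'): window [0,4] length 5 -- new best
  Position 5 ('e'): repeat (last at 2), move window start to 3
  Position 5 ('e'): window [3,5] length 3
  Position 6 ('g'): repeat (last at 4), move window start to 5
  Position 6 ('g'): window [5,6] length 2
  Position 7 ('a'): window [5,7] length 3
  Position 8 ('b'): window [5,8] length 4
Longest substring with no repeats: "bcehg" with length 5

5


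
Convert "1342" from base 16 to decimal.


Input: "1342" in base 16
Positional expansion:
  Digit '1' (value 1) x 16^3 = 4096
  Digit '3' (value 3) x 16^2 = 768
  Digit '4' (value 4) x 16^1 = 64
  Digit '2' (value 2) x 16^0 = 2
Sum = 4930

4930


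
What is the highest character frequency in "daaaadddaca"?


Input: daaaadddaca
Character counts:
  'a': 6
  'c': 1
  'd': 4
Maximum frequency: 6

6


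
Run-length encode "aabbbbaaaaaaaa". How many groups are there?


Input: aabbbbaaaaaaaa
Scanning for consecutive runs:
  Group 1: 'a' x 2 (positions 0-1)
  Group 2: 'b' x 4 (positions 2-5)
  Group 3: 'a' x 8 (positions 6-13)
Total groups: 3

3


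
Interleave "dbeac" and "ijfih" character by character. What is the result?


Interleaving "dbeac" and "ijfih":
  Position 0: 'd' from first, 'i' from second => "di"
  Position 1: 'b' from first, 'j' from second => "bj"
  Position 2: 'e' from first, 'f' from second => "ef"
  Position 3: 'a' from first, 'i' from second => "ai"
  Position 4: 'c' from first, 'h' from second => "ch"
Result: dibjefaich

dibjefaich


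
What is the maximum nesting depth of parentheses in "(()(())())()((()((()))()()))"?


Input: "(()(())())()((()((()))()()))"
Tracking depth:
  Position 0 '(': depth becomes 1
  Position 1 '(': depth becomes 2
  Position 2 ')': depth becomes 1
  Position 3 '(': depth becomes 2
  Position 4 '(': depth becomes 3
  Position 5 ')': depth becomes 2
  Position 6 ')': depth becomes 1
  Position 7 '(': depth becomes 2
  Position 8 ')': depth becomes 1
  Position 9 ')': depth becomes 0
  Position 10 '(': depth becomes 1
  Position 11 ')': depth becomes 0
  Position 12 '(': depth becomes 1
  Position 13 '(': depth becomes 2
  Position 14 '(': depth becomes 3
  Position 15 ')': depth becomes 2
  Position 16 '(': depth becomes 3
  Position 17 '(': depth becomes 4
  Position 18 '(': depth becomes 5
  Position 19 ')': depth becomes 4
  Position 20 ')': depth becomes 3
  Position 21 ')': depth becomes 2
  Position 22 '(': depth becomes 3
  Position 23 ')': depth becomes 2
  Position 24 '(': depth becomes 3
  Position 25 ')': depth becomes 2
  Position 26 ')': depth becomes 1
  Position 27 ')': depth becomes 0
Maximum depth reached: 5

5


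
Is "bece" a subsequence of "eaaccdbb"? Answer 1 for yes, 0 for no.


Check if "bece" is a subsequence of "eaaccdbb"
Greedy scan:
  Position 0 ('e'): no match needed
  Position 1 ('a'): no match needed
  Position 2 ('a'): no match needed
  Position 3 ('c'): no match needed
  Position 4 ('c'): no match needed
  Position 5 ('d'): no match needed
  Position 6 ('b'): matches sub[0] = 'b'
  Position 7 ('b'): no match needed
Only matched 1/4 characters => not a subsequence

0


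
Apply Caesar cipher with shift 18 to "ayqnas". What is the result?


Caesar cipher: shift "ayqnas" by 18
  'a' (pos 0) + 18 = pos 18 = 's'
  'y' (pos 24) + 18 = pos 16 = 'q'
  'q' (pos 16) + 18 = pos 8 = 'i'
  'n' (pos 13) + 18 = pos 5 = 'f'
  'a' (pos 0) + 18 = pos 18 = 's'
  's' (pos 18) + 18 = pos 10 = 'k'
Result: sqifsk

sqifsk


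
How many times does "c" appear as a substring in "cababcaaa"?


Searching for "c" in "cababcaaa"
Scanning each position:
  Position 0: "c" => MATCH
  Position 1: "a" => no
  Position 2: "b" => no
  Position 3: "a" => no
  Position 4: "b" => no
  Position 5: "c" => MATCH
  Position 6: "a" => no
  Position 7: "a" => no
  Position 8: "a" => no
Total occurrences: 2

2


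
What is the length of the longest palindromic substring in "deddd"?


Input: "deddd"
Checking substrings for palindromes:
  [0:3] "ded" (len 3) => palindrome
  [2:5] "ddd" (len 3) => palindrome
  [2:4] "dd" (len 2) => palindrome
  [3:5] "dd" (len 2) => palindrome
Longest palindromic substring: "ded" with length 3

3


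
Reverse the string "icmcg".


Input: icmcg
Reading characters right to left:
  Position 4: 'g'
  Position 3: 'c'
  Position 2: 'm'
  Position 1: 'c'
  Position 0: 'i'
Reversed: gcmci

gcmci
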